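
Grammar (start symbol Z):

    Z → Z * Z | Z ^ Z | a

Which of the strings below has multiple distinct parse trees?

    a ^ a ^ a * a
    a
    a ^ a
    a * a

a ^ a ^ a * a

a ^ a ^ a * a: 5 trees
a: 1 tree
a ^ a: 1 tree
a * a: 1 tree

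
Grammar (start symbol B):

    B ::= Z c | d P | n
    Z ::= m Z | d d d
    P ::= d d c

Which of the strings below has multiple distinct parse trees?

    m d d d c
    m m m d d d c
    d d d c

d d d c

m d d d c: 1 tree
m m m d d d c: 1 tree
d d d c: 2 trees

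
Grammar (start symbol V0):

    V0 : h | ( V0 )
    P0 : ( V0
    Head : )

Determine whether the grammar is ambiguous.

Unambiguous

(P0, Head are unreachable from V0, so their rules don't affect L(V0).) Each string is a nest of matched brackets around a single atom. An opening bracket forces the recursive rule; an atom forces the base rule.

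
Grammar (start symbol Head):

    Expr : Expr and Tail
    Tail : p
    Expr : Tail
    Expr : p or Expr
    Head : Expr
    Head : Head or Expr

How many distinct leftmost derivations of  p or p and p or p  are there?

Parse trees for p or p and p or p:
  [Head [Head [Expr [Expr p or [Expr [Tail p]]] and [Tail p]]] or [Expr [Tail p]]]
  [Head [Head [Expr p or [Expr [Expr [Tail p]] and [Tail p]]]] or [Expr [Tail p]]]
  [Head [Head [Head [Expr [Tail p]]] or [Expr [Expr [Tail p]] and [Tail p]]] or [Expr [Tail p]]]

3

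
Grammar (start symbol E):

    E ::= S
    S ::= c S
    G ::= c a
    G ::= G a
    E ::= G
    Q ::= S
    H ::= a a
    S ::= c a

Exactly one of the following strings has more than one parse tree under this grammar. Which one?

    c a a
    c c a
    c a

c a a: 1 tree
c c a: 1 tree
c a: 2 trees

c a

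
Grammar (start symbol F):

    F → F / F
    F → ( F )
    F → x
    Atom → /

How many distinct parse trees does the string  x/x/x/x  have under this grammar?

Parse trees for x/x/x/x:
  [F [F x] / [F [F x] / [F [F x] / [F x]]]]
  [F [F x] / [F [F [F x] / [F x]] / [F x]]]
  [F [F [F x] / [F x]] / [F [F x] / [F x]]]
  [F [F [F x] / [F [F x] / [F x]]] / [F x]]
  [F [F [F [F x] / [F x]] / [F x]] / [F x]]

5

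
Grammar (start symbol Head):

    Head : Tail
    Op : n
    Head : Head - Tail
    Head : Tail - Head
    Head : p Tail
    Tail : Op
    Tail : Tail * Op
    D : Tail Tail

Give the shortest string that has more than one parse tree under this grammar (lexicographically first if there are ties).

length 1: no string has ≥2 trees
length 2: no string has ≥2 trees
length 3: n - n has 2 parse trees

Two derivations of n - n:
  Head ⇒ Head - Tail ⇒ Tail - Tail ⇒ Op - Tail ⇒ n - Tail ⇒ n - Op ⇒ n - n
  Head ⇒ Tail - Head ⇒ Op - Head ⇒ n - Head ⇒ n - Tail ⇒ n - Op ⇒ n - n

n - n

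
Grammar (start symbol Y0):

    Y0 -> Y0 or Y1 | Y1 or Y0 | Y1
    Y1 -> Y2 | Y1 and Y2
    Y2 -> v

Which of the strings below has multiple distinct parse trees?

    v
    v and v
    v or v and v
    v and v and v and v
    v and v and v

v: 1 tree
v and v: 1 tree
v or v and v: 2 trees
v and v and v and v: 1 tree
v and v and v: 1 tree

v or v and v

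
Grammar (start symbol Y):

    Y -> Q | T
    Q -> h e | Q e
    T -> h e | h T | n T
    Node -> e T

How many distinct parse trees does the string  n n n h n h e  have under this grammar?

Parse trees for n n n h n h e:
  [Y [T n [T n [T n [T h [T n [T h e]]]]]]]

1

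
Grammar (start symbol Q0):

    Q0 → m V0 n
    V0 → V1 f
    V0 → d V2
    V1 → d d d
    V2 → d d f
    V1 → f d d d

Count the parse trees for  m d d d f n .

Parse trees for m d d d f n:
  [Q0 m [V0 [V1 d d d] f] n]
  [Q0 m [V0 d [V2 d d f]] n]

2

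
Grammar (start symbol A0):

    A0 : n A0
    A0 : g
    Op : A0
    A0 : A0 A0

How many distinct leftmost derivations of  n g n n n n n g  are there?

Parse trees for n g n n n n n g:
  [A0 n [A0 [A0 g] [A0 n [A0 n [A0 n [A0 n [A0 n [A0 g]]]]]]]]
  [A0 [A0 n [A0 g]] [A0 n [A0 n [A0 n [A0 n [A0 n [A0 g]]]]]]]

2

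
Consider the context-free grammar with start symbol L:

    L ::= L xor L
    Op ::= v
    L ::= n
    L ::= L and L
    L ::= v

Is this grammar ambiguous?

Witness: n and n and n

Derivation 1: L ⇒ L and L ⇒ n and L ⇒ n and L and L ⇒ n and n and L ⇒ n and n and n
Derivation 2: L ⇒ L and L ⇒ L and L and L ⇒ n and L and L ⇒ n and n and L ⇒ n and n and n

Two distinct leftmost derivations for the same string.

Ambiguous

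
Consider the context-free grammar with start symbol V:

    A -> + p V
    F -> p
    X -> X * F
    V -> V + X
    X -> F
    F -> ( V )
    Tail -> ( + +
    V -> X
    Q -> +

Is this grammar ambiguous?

(A, Q, Tail are unreachable from V, so their rules don't affect L(V).) V → V + X | X  ;  X → X * F | F  — a left-associative chain with F at the bottom. Each string factors uniquely by precedence.

Unambiguous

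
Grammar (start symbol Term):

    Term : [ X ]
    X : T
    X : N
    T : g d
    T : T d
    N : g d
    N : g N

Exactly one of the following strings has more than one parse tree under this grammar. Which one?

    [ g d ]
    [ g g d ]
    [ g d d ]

[ g d ]

[ g d ]: 2 trees
[ g g d ]: 1 tree
[ g d d ]: 1 tree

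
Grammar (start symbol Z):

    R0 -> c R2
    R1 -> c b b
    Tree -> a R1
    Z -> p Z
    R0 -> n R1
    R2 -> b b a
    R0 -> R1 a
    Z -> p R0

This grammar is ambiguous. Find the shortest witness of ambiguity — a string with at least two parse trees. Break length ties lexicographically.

p c b b a

length 5: p c b b a has 2 parse trees

Two derivations of p c b b a:
  Z ⇒ p R0 ⇒ p c R2 ⇒ p c b b a
  Z ⇒ p R0 ⇒ p R1 a ⇒ p c b b a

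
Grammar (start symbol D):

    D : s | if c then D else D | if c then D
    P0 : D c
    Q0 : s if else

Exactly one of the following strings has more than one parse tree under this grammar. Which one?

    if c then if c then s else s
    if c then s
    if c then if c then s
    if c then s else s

if c then if c then s else s

if c then if c then s else s: 2 trees
if c then s: 1 tree
if c then if c then s: 1 tree
if c then s else s: 1 tree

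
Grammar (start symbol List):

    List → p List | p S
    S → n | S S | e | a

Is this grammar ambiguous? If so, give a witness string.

Ambiguous

Witness: p a a a

Derivation 1: List ⇒ p S ⇒ p S S ⇒ p S S S ⇒ p a S S ⇒ p a a S ⇒ p a a a
Derivation 2: List ⇒ p S ⇒ p S S ⇒ p a S ⇒ p a S S ⇒ p a a S ⇒ p a a a

Two distinct leftmost derivations for the same string.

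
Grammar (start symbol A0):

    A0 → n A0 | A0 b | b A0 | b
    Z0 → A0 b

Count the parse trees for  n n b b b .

Parse trees for n n b b b (showing first 6 of 11):
  [A0 n [A0 n [A0 [A0 [A0 b] b] b]]]
  [A0 n [A0 n [A0 [A0 b [A0 b]] b]]]
  [A0 n [A0 n [A0 b [A0 [A0 b] b]]]]
  [A0 n [A0 n [A0 b [A0 b [A0 b]]]]]
  [A0 n [A0 [A0 n [A0 [A0 b] b]] b]]
  [A0 n [A0 [A0 n [A0 b [A0 b]]] b]]

11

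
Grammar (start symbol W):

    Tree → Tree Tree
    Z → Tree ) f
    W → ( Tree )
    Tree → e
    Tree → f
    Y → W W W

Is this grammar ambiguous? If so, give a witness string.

Witness: ( e e e )

Derivation 1: W ⇒ ( Tree ) ⇒ ( Tree Tree ) ⇒ ( Tree Tree Tree ) ⇒ ( e Tree Tree ) ⇒ ( e e Tree ) ⇒ ( e e e )
Derivation 2: W ⇒ ( Tree ) ⇒ ( Tree Tree ) ⇒ ( e Tree ) ⇒ ( e Tree Tree ) ⇒ ( e e Tree ) ⇒ ( e e e )

Two distinct leftmost derivations for the same string.

Ambiguous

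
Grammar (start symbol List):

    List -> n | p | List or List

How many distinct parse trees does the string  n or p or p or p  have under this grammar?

Parse trees for n or p or p or p:
  [List [List n] or [List [List p] or [List [List p] or [List p]]]]
  [List [List n] or [List [List [List p] or [List p]] or [List p]]]
  [List [List [List n] or [List p]] or [List [List p] or [List p]]]
  [List [List [List n] or [List [List p] or [List p]]] or [List p]]
  [List [List [List [List n] or [List p]] or [List p]] or [List p]]

5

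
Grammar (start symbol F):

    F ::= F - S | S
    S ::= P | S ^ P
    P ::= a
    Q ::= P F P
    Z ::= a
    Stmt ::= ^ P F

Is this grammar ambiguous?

(Q, Z, Stmt are unreachable from F, so their rules don't affect L(F).) F → F - S | S  ;  S → S ^ P | P  — a left-associative chain with P at the bottom. Each string factors uniquely by precedence.

Unambiguous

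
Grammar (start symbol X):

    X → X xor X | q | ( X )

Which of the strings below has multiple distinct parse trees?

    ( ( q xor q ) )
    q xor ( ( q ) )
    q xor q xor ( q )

( ( q xor q ) ): 1 tree
q xor ( ( q ) ): 1 tree
q xor q xor ( q ): 2 trees

q xor q xor ( q )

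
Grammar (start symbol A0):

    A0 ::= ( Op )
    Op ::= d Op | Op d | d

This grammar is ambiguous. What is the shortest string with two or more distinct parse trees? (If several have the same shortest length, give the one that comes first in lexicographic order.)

( d d )

length 3: no string has ≥2 trees
length 4: ( d d ) has 2 parse trees

Two derivations of ( d d ):
  A0 ⇒ ( Op ) ⇒ ( d Op ) ⇒ ( d d )
  A0 ⇒ ( Op ) ⇒ ( Op d ) ⇒ ( d d )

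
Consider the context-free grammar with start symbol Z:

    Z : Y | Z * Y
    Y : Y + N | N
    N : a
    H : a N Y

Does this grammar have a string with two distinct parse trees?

(H is unreachable from Z, so its rules don't affect L(Z).) The grammar is stratified — Z handles '*' (left-recursive), Y handles '+', N atoms. Each operator has a fixed associativity and precedence level, so every string has one parse.

Unambiguous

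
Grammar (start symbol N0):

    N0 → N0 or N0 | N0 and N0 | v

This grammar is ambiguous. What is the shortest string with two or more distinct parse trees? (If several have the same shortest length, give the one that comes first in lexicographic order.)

v and v and v

length 1: no string has ≥2 trees
length 3: no string has ≥2 trees
length 5: v and v and v has 2 parse trees

Two derivations of v and v and v:
  N0 ⇒ N0 and N0 ⇒ N0 and N0 and N0 ⇒ v and N0 and N0 ⇒ v and v and N0 ⇒ v and v and v
  N0 ⇒ N0 and N0 ⇒ v and N0 ⇒ v and N0 and N0 ⇒ v and v and N0 ⇒ v and v and v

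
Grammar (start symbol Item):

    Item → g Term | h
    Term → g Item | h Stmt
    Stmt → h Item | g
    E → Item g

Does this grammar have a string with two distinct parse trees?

Unambiguous

(E is unreachable from Item, so its rules don't affect L(Item).) Each reachable nonterminal has at most one production per leading terminal, and all productions are right-linear; the derivation is determined token-by-token.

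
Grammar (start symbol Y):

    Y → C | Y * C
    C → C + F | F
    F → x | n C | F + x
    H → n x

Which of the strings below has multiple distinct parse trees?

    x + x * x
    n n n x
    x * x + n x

x + x * x

x + x * x: 2 trees
n n n x: 1 tree
x * x + n x: 1 tree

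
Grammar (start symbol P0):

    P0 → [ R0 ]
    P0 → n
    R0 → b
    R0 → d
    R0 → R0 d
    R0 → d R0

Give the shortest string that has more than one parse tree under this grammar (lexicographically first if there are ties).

[ d d ]

length 1: no string has ≥2 trees
length 3: no string has ≥2 trees
length 4: [ d d ] has 2 parse trees

Two derivations of [ d d ]:
  P0 ⇒ [ R0 ] ⇒ [ R0 d ] ⇒ [ d d ]
  P0 ⇒ [ R0 ] ⇒ [ d R0 ] ⇒ [ d d ]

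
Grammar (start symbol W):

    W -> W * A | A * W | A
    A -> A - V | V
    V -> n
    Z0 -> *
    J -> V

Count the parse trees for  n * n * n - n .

4

Parse trees for n * n * n - n:
  [W [W [W [A [V n]]] * [A [V n]]] * [A [A [V n]] - [V n]]]
  [W [W [A [V n]] * [W [A [V n]]]] * [A [A [V n]] - [V n]]]
  [W [A [V n]] * [W [W [A [V n]]] * [A [A [V n]] - [V n]]]]
  [W [A [V n]] * [W [A [V n]] * [W [A [A [V n]] - [V n]]]]]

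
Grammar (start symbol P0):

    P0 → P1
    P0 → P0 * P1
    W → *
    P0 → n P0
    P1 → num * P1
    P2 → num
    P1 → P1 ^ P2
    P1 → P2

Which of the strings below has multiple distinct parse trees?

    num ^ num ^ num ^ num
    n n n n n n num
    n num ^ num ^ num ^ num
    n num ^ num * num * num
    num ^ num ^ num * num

num ^ num ^ num ^ num: 1 tree
n n n n n n num: 1 tree
n num ^ num ^ num ^ num: 1 tree
n num ^ num * num * num: 5 trees
num ^ num ^ num * num: 1 tree

n num ^ num * num * num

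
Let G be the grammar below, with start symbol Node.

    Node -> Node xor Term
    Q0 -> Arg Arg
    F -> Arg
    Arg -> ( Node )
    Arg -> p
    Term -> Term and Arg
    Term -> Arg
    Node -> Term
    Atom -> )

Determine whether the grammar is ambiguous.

(F, Atom, Q0 are unreachable from Node, so their rules don't affect L(Node).) The grammar is stratified — Node handles 'xor' (left-recursive), Term handles 'and', Arg atoms. Each operator has a fixed associativity and precedence level, so every string has one parse.

Unambiguous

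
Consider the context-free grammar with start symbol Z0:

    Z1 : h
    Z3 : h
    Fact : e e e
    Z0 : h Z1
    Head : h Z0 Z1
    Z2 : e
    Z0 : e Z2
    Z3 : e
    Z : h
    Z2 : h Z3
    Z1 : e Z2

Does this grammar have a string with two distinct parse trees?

(Fact, Head, Z are unreachable from Z0, so their rules don't affect L(Z0).) Restricted to the reachable nonterminals, every rule has the form A → t or A → t B, and no two rules for the same A share a first terminal. The grammar encodes a DFA — one run per string.

Unambiguous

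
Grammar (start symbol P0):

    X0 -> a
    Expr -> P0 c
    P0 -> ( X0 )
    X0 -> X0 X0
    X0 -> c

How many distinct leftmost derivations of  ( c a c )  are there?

Parse trees for ( c a c ):
  [P0 ( [X0 [X0 c] [X0 [X0 a] [X0 c]]] )]
  [P0 ( [X0 [X0 [X0 c] [X0 a]] [X0 c]] )]

2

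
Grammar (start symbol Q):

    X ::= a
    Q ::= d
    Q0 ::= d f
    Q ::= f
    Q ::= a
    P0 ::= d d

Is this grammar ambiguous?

(P0, X, Q0 are unreachable from Q, so their rules don't affect L(Q).) The reachable rules are right-linear with at most one rule per (nonterminal, next-terminal) pair. Each input token forces the next rule, so parsing is deterministic.

Unambiguous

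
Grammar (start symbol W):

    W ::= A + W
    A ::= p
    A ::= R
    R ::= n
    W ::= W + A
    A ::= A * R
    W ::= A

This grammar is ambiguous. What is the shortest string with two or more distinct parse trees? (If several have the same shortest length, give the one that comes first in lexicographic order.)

n + n

length 1: no string has ≥2 trees
length 3: n + n has 2 parse trees

Two derivations of n + n:
  W ⇒ A + W ⇒ R + W ⇒ n + W ⇒ n + A ⇒ n + R ⇒ n + n
  W ⇒ W + A ⇒ A + A ⇒ R + A ⇒ n + A ⇒ n + R ⇒ n + n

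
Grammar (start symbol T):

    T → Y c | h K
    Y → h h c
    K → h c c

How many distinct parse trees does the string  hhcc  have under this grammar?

Parse trees for hhcc:
  [T [Y h h c] c]
  [T h [K h c c]]

2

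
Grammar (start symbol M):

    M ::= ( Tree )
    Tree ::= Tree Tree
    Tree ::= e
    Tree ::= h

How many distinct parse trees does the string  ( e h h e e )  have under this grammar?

14

Parse trees for ( e h h e e ) (showing first 6 of 14):
  [M ( [Tree [Tree e] [Tree [Tree h] [Tree [Tree h] [Tree [Tree e] [Tree e]]]]] )]
  [M ( [Tree [Tree e] [Tree [Tree h] [Tree [Tree [Tree h] [Tree e]] [Tree e]]]] )]
  [M ( [Tree [Tree e] [Tree [Tree [Tree h] [Tree h]] [Tree [Tree e] [Tree e]]]] )]
  [M ( [Tree [Tree e] [Tree [Tree [Tree h] [Tree [Tree h] [Tree e]]] [Tree e]]] )]
  [M ( [Tree [Tree e] [Tree [Tree [Tree [Tree h] [Tree h]] [Tree e]] [Tree e]]] )]
  [M ( [Tree [Tree [Tree e] [Tree h]] [Tree [Tree h] [Tree [Tree e] [Tree e]]]] )]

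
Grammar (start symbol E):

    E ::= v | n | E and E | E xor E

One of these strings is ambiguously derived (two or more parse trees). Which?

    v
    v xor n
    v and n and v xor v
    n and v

v: 1 tree
v xor n: 1 tree
v and n and v xor v: 5 trees
n and v: 1 tree

v and n and v xor v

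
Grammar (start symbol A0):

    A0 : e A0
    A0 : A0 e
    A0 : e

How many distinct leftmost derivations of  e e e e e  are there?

16

Parse trees for e e e e e (showing first 6 of 16):
  [A0 e [A0 e [A0 e [A0 e [A0 e]]]]]
  [A0 e [A0 e [A0 e [A0 [A0 e] e]]]]
  [A0 e [A0 e [A0 [A0 e [A0 e]] e]]]
  [A0 e [A0 e [A0 [A0 [A0 e] e] e]]]
  [A0 e [A0 [A0 e [A0 e [A0 e]]] e]]
  [A0 e [A0 [A0 e [A0 [A0 e] e]] e]]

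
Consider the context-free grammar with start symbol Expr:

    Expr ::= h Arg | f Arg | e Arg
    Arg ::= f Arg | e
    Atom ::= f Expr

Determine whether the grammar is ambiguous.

(Atom is unreachable from Expr, so its rules don't affect L(Expr).) Restricted to the reachable nonterminals, every rule has the form A → t or A → t B, and no two rules for the same A share a first terminal. The grammar encodes a DFA — one run per string.

Unambiguous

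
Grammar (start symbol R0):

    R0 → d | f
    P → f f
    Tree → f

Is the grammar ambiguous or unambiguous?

Unambiguous

Only R0 is reachable from R0; ignoring the rest: Each reachable nonterminal has at most one production per leading terminal, and all productions are right-linear; the derivation is determined token-by-token.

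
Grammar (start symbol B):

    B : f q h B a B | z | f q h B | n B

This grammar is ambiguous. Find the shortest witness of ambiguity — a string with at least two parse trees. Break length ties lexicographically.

f q h f q h z a z

length 1: no string has ≥2 trees
length 2: no string has ≥2 trees
length 3: no string has ≥2 trees
length 4: no string has ≥2 trees
length 5: no string has ≥2 trees
length 6: no string has ≥2 trees
length 7: no string has ≥2 trees
length 8: no string has ≥2 trees
length 9: f q h f q h z a z has 2 parse trees

Two derivations of f q h f q h z a z:
  B ⇒ f q h B a B ⇒ f q h f q h B a B ⇒ f q h f q h z a B ⇒ f q h f q h z a z
  B ⇒ f q h B ⇒ f q h f q h B a B ⇒ f q h f q h z a B ⇒ f q h f q h z a z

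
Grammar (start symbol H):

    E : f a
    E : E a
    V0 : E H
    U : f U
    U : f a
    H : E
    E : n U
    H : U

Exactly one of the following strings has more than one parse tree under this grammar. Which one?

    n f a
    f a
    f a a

f a

n f a: 1 tree
f a: 2 trees
f a a: 1 tree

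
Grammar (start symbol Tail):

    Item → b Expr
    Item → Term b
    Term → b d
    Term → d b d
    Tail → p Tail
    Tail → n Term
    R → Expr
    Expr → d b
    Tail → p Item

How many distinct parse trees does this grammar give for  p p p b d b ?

Parse trees for p p p b d b:
  [Tail p [Tail p [Tail p [Item b [Expr d b]]]]]
  [Tail p [Tail p [Tail p [Item [Term b d] b]]]]

2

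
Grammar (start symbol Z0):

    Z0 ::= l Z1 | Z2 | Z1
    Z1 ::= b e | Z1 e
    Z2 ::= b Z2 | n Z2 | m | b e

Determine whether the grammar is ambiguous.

Witness: b e

Derivation 1: Z0 ⇒ Z2 ⇒ b e
Derivation 2: Z0 ⇒ Z1 ⇒ b e

Two distinct leftmost derivations for the same string.

Ambiguous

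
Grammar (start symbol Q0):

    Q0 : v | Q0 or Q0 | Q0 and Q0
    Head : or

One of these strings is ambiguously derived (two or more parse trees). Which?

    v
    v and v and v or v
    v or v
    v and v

v: 1 tree
v and v and v or v: 5 trees
v or v: 1 tree
v and v: 1 tree

v and v and v or v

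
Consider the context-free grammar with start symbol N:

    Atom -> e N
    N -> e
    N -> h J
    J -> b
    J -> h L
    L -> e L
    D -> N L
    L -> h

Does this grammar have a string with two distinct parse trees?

Unambiguous

Only N, J, L are reachable from N; ignoring the rest: Each reachable nonterminal has at most one production per leading terminal, and all productions are right-linear; the derivation is determined token-by-token.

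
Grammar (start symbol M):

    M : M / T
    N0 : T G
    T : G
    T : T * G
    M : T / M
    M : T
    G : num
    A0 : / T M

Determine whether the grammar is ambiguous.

Witness: num / num

Derivation 1: M ⇒ M / T ⇒ T / T ⇒ G / T ⇒ num / T ⇒ num / G ⇒ num / num
Derivation 2: M ⇒ T / M ⇒ G / M ⇒ num / M ⇒ num / T ⇒ num / G ⇒ num / num

Two distinct leftmost derivations for the same string.

Ambiguous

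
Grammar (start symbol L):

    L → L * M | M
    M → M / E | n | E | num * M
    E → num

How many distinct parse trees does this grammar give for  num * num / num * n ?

3

Parse trees for num * num / num * n:
  [L [L [L [M [E num]]] * [M [M [E num]] / [E num]]] * [M n]]
  [L [L [M [M num * [M [E num]]] / [E num]]] * [M n]]
  [L [L [M num * [M [M [E num]] / [E num]]]] * [M n]]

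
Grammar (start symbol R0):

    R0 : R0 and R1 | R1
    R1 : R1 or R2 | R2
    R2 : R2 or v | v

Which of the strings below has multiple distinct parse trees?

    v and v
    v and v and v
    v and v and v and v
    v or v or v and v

v and v: 1 tree
v and v and v: 1 tree
v and v and v and v: 1 tree
v or v or v and v: 4 trees

v or v or v and v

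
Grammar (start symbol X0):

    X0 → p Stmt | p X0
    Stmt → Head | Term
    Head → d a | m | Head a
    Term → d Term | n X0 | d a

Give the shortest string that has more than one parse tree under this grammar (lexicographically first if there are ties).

p d a

length 2: no string has ≥2 trees
length 3: p d a has 2 parse trees

Two derivations of p d a:
  X0 ⇒ p Stmt ⇒ p Head ⇒ p d a
  X0 ⇒ p Stmt ⇒ p Term ⇒ p d a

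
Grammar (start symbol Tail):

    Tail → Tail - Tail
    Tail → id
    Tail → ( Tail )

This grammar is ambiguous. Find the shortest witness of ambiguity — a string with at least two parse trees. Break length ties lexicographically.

id - id - id

length 1: no string has ≥2 trees
length 3: no string has ≥2 trees
length 5: id - id - id has 2 parse trees

Two derivations of id - id - id:
  Tail ⇒ Tail - Tail ⇒ Tail - Tail - Tail ⇒ id - Tail - Tail ⇒ id - id - Tail ⇒ id - id - id
  Tail ⇒ Tail - Tail ⇒ id - Tail ⇒ id - Tail - Tail ⇒ id - id - Tail ⇒ id - id - id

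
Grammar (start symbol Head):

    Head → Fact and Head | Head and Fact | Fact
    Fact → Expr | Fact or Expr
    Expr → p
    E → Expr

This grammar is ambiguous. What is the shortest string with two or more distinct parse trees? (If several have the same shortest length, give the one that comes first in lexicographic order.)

p and p

length 1: no string has ≥2 trees
length 3: p and p has 2 parse trees

Two derivations of p and p:
  Head ⇒ Fact and Head ⇒ Expr and Head ⇒ p and Head ⇒ p and Fact ⇒ p and Expr ⇒ p and p
  Head ⇒ Head and Fact ⇒ Fact and Fact ⇒ Expr and Fact ⇒ p and Fact ⇒ p and Expr ⇒ p and p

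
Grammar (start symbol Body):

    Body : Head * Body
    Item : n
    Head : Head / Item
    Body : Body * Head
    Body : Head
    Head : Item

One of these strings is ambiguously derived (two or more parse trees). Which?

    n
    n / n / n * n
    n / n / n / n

n / n / n * n

n: 1 tree
n / n / n * n: 2 trees
n / n / n / n: 1 tree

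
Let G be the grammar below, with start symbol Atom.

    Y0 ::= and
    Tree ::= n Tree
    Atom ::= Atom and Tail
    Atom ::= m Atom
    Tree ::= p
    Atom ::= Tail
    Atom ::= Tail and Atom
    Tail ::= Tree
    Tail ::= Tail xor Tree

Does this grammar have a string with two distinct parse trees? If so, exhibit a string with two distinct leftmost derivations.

Ambiguous

Witness: p and p

Derivation 1: Atom ⇒ Atom and Tail ⇒ Tail and Tail ⇒ Tree and Tail ⇒ p and Tail ⇒ p and Tree ⇒ p and p
Derivation 2: Atom ⇒ Tail and Atom ⇒ Tree and Atom ⇒ p and Atom ⇒ p and Tail ⇒ p and Tree ⇒ p and p

Two distinct leftmost derivations for the same string.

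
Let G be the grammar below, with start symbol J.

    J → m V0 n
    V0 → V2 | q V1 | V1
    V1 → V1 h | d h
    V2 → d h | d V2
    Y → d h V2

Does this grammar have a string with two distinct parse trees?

Ambiguous

Witness: m d h n

Derivation 1: J ⇒ m V0 n ⇒ m V2 n ⇒ m d h n
Derivation 2: J ⇒ m V0 n ⇒ m V1 n ⇒ m d h n

Two distinct leftmost derivations for the same string.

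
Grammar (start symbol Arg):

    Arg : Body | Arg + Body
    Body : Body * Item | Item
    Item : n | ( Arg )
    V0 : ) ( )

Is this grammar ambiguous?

Unambiguous

(V0 is unreachable from Arg, so its rules don't affect L(Arg).) Arg → Arg + Body | Body  ;  Body → Body * Item | Item  — a left-associative chain with Item at the bottom. Each string factors uniquely by precedence.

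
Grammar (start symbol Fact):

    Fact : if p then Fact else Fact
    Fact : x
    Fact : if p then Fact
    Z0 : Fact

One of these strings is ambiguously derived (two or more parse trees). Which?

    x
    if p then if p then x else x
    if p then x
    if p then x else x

x: 1 tree
if p then if p then x else x: 2 trees
if p then x: 1 tree
if p then x else x: 1 tree

if p then if p then x else x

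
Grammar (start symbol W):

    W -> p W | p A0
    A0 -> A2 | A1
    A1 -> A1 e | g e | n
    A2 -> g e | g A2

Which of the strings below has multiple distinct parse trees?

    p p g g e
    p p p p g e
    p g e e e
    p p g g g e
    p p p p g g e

p p p p g e

p p g g e: 1 tree
p p p p g e: 2 trees
p g e e e: 1 tree
p p g g g e: 1 tree
p p p p g g e: 1 tree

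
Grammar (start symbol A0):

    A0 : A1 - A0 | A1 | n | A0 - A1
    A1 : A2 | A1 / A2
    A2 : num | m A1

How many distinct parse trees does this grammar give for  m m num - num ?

2

Parse trees for m m num - num:
  [A0 [A1 [A2 m [A1 [A2 m [A1 [A2 num]]]]]] - [A0 [A1 [A2 num]]]]
  [A0 [A0 [A1 [A2 m [A1 [A2 m [A1 [A2 num]]]]]]] - [A1 [A2 num]]]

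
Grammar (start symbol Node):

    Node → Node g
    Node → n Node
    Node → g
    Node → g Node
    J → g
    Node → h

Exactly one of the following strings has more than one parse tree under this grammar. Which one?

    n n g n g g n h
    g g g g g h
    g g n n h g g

g g n n h g g

n n g n g g n h: 1 tree
g g g g g h: 1 tree
g g n n h g g: 15 trees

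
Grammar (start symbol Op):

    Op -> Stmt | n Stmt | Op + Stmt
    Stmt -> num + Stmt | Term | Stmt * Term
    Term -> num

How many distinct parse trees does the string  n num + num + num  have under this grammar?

Parse trees for n num + num + num:
  [Op n [Stmt num + [Stmt num + [Stmt [Term num]]]]]
  [Op [Op n [Stmt [Term num]]] + [Stmt num + [Stmt [Term num]]]]
  [Op [Op n [Stmt num + [Stmt [Term num]]]] + [Stmt [Term num]]]
  [Op [Op [Op n [Stmt [Term num]]] + [Stmt [Term num]]] + [Stmt [Term num]]]

4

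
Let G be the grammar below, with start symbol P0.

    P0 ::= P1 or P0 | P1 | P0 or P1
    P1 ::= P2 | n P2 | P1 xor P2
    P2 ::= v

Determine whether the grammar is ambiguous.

Witness: v or v

Derivation 1: P0 ⇒ P1 or P0 ⇒ P2 or P0 ⇒ v or P0 ⇒ v or P1 ⇒ v or P2 ⇒ v or v
Derivation 2: P0 ⇒ P0 or P1 ⇒ P1 or P1 ⇒ P2 or P1 ⇒ v or P1 ⇒ v or P2 ⇒ v or v

Two distinct leftmost derivations for the same string.

Ambiguous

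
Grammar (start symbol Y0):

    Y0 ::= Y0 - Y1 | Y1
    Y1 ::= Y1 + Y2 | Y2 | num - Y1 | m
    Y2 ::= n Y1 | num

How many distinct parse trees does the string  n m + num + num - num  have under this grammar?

Parse trees for n m + num + num - num:
  [Y0 [Y0 [Y1 [Y1 [Y1 [Y2 n [Y1 m]]] + [Y2 num]] + [Y2 num]]] - [Y1 [Y2 num]]]
  [Y0 [Y0 [Y1 [Y1 [Y2 n [Y1 [Y1 m] + [Y2 num]]]] + [Y2 num]]] - [Y1 [Y2 num]]]
  [Y0 [Y0 [Y1 [Y2 n [Y1 [Y1 [Y1 m] + [Y2 num]] + [Y2 num]]]]] - [Y1 [Y2 num]]]

3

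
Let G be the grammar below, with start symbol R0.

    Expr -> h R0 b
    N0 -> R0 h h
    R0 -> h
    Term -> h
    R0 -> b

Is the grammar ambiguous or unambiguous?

(Expr, N0, Term are unreachable from R0, so their rules don't affect L(R0).) Each reachable nonterminal has at most one production per leading terminal, and all productions are right-linear; the derivation is determined token-by-token.

Unambiguous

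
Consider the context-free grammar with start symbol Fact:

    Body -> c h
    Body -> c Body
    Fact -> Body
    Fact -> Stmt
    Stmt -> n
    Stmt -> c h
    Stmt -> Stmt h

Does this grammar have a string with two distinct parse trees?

Witness: c h

Derivation 1: Fact ⇒ Body ⇒ c h
Derivation 2: Fact ⇒ Stmt ⇒ c h

Two distinct leftmost derivations for the same string.

Ambiguous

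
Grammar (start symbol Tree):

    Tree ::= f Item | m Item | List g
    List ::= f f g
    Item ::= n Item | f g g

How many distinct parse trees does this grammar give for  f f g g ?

Parse trees for f f g g:
  [Tree f [Item f g g]]
  [Tree [List f f g] g]

2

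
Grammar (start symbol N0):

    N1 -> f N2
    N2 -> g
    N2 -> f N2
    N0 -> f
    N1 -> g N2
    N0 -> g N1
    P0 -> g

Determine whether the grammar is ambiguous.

Only N0, N1, N2 are reachable from N0; ignoring the rest: Restricted to the reachable nonterminals, every rule has the form A → t or A → t B, and no two rules for the same A share a first terminal. The grammar encodes a DFA — one run per string.

Unambiguous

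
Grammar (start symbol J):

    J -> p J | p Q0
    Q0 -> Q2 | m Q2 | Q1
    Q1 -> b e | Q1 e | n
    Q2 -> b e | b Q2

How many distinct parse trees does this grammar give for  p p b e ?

Parse trees for p p b e:
  [J p [J p [Q0 [Q2 b e]]]]
  [J p [J p [Q0 [Q1 b e]]]]

2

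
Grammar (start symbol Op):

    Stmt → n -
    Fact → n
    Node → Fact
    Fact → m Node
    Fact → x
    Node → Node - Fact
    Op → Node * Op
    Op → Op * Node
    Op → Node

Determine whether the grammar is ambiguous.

Ambiguous

Witness: n * n

Derivation 1: Op ⇒ Node * Op ⇒ Fact * Op ⇒ n * Op ⇒ n * Node ⇒ n * Fact ⇒ n * n
Derivation 2: Op ⇒ Op * Node ⇒ Node * Node ⇒ Fact * Node ⇒ n * Node ⇒ n * Fact ⇒ n * n

Two distinct leftmost derivations for the same string.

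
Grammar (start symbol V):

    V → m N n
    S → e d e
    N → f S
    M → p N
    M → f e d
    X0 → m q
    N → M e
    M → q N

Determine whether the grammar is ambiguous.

Ambiguous

Witness: m f e d e n

Derivation 1: V ⇒ m N n ⇒ m f S n ⇒ m f e d e n
Derivation 2: V ⇒ m N n ⇒ m M e n ⇒ m f e d e n

Two distinct leftmost derivations for the same string.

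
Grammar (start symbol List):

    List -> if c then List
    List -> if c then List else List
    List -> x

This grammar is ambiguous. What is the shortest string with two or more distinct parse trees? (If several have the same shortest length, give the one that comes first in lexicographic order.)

length 1: no string has ≥2 trees
length 4: no string has ≥2 trees
length 6: no string has ≥2 trees
length 7: no string has ≥2 trees
length 9: if c then if c then x else x has 2 parse trees

Two derivations of if c then if c then x else x:
  List ⇒ if c then List ⇒ if c then if c then List else List ⇒ if c then if c then x else List ⇒ if c then if c then x else x
  List ⇒ if c then List else List ⇒ if c then if c then List else List ⇒ if c then if c then x else List ⇒ if c then if c then x else x

if c then if c then x else x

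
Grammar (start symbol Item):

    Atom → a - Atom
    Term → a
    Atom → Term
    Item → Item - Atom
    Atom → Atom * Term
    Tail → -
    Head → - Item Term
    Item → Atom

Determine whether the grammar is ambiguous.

Ambiguous

Witness: a - a

Derivation 1: Item ⇒ Item - Atom ⇒ Atom - Atom ⇒ Term - Atom ⇒ a - Atom ⇒ a - Term ⇒ a - a
Derivation 2: Item ⇒ Atom ⇒ a - Atom ⇒ a - Term ⇒ a - a

Two distinct leftmost derivations for the same string.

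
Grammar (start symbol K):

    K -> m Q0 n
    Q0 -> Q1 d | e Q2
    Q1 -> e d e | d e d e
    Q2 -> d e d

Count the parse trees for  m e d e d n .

2

Parse trees for m e d e d n:
  [K m [Q0 [Q1 e d e] d] n]
  [K m [Q0 e [Q2 d e d]] n]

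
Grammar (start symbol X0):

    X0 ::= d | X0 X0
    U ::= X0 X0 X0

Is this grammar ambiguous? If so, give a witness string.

Witness: d d d

Derivation 1: X0 ⇒ X0 X0 ⇒ d X0 ⇒ d X0 X0 ⇒ d d X0 ⇒ d d d
Derivation 2: X0 ⇒ X0 X0 ⇒ X0 X0 X0 ⇒ d X0 X0 ⇒ d d X0 ⇒ d d d

Two distinct leftmost derivations for the same string.

Ambiguous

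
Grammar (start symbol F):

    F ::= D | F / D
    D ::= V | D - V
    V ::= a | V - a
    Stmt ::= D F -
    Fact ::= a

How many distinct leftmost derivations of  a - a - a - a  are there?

8

Parse trees for a - a - a - a:
  [F [D [V [V [V [V a] - a] - a] - a]]]
  [F [D [D [V a]] - [V [V [V a] - a] - a]]]
  [F [D [D [V [V a] - a]] - [V [V a] - a]]]
  [F [D [D [D [V a]] - [V a]] - [V [V a] - a]]]
  [F [D [D [V [V [V a] - a] - a]] - [V a]]]
  [F [D [D [D [V a]] - [V [V a] - a]] - [V a]]]
  [F [D [D [D [V [V a] - a]] - [V a]] - [V a]]]
  [F [D [D [D [D [V a]] - [V a]] - [V a]] - [V a]]]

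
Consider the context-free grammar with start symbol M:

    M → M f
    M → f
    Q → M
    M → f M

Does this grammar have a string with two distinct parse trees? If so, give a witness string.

Ambiguous

Witness: f f

Derivation 1: M ⇒ M f ⇒ f f
Derivation 2: M ⇒ f M ⇒ f f

Two distinct leftmost derivations for the same string.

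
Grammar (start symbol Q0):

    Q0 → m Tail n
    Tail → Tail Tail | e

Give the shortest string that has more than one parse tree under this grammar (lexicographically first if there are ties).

m e e e n

length 3: no string has ≥2 trees
length 4: no string has ≥2 trees
length 5: m e e e n has 2 parse trees

Two derivations of m e e e n:
  Q0 ⇒ m Tail n ⇒ m Tail Tail n ⇒ m Tail Tail Tail n ⇒ m e Tail Tail n ⇒ m e e Tail n ⇒ m e e e n
  Q0 ⇒ m Tail n ⇒ m Tail Tail n ⇒ m e Tail n ⇒ m e Tail Tail n ⇒ m e e Tail n ⇒ m e e e n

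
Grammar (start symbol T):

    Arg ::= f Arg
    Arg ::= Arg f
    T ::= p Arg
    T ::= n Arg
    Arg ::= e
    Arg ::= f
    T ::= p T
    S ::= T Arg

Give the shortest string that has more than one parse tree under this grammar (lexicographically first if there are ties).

length 2: no string has ≥2 trees
length 3: n f f has 2 parse trees

Two derivations of n f f:
  T ⇒ n Arg ⇒ n f Arg ⇒ n f f
  T ⇒ n Arg ⇒ n Arg f ⇒ n f f

n f f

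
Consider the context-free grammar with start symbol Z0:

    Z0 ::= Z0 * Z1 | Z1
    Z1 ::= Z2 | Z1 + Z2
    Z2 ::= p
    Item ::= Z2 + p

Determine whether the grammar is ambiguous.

Unambiguous

(Item is unreachable from Z0, so its rules don't affect L(Z0).) Z0 → Z0 * Z1 | Z1  ;  Z1 → Z1 + Z2 | Z2  — a left-associative chain with Z2 at the bottom. Each string factors uniquely by precedence.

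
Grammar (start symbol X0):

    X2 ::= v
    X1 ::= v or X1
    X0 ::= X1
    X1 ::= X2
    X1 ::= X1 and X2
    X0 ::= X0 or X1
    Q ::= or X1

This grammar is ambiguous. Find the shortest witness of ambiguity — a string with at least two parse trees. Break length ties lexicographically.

length 1: no string has ≥2 trees
length 3: v or v has 2 parse trees

Two derivations of v or v:
  X0 ⇒ X1 ⇒ v or X1 ⇒ v or X2 ⇒ v or v
  X0 ⇒ X0 or X1 ⇒ X1 or X1 ⇒ X2 or X1 ⇒ v or X1 ⇒ v or X2 ⇒ v or v

v or v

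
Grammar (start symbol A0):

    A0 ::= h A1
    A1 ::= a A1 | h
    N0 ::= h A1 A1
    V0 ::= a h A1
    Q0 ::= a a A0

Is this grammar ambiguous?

(N0, V0, Q0 are unreachable from A0, so their rules don't affect L(A0).) The reachable rules are right-linear with at most one rule per (nonterminal, next-terminal) pair. Each input token forces the next rule, so parsing is deterministic.

Unambiguous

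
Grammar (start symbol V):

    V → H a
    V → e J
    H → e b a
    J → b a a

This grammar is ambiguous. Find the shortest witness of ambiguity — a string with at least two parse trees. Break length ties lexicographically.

e b a a

length 4: e b a a has 2 parse trees

Two derivations of e b a a:
  V ⇒ H a ⇒ e b a a
  V ⇒ e J ⇒ e b a a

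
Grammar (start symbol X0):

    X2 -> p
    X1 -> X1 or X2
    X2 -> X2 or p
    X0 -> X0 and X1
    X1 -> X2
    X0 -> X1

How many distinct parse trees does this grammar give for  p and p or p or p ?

4

Parse trees for p and p or p or p:
  [X0 [X0 [X1 [X2 p]]] and [X1 [X1 [X2 p]] or [X2 [X2 p] or p]]]
  [X0 [X0 [X1 [X2 p]]] and [X1 [X1 [X1 [X2 p]] or [X2 p]] or [X2 p]]]
  [X0 [X0 [X1 [X2 p]]] and [X1 [X1 [X2 [X2 p] or p]] or [X2 p]]]
  [X0 [X0 [X1 [X2 p]]] and [X1 [X2 [X2 [X2 p] or p] or p]]]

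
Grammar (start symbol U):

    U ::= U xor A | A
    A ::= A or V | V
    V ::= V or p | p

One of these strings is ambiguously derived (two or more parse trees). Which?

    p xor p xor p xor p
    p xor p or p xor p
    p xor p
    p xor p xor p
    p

p xor p or p xor p

p xor p xor p xor p: 1 tree
p xor p or p xor p: 2 trees
p xor p: 1 tree
p xor p xor p: 1 tree
p: 1 tree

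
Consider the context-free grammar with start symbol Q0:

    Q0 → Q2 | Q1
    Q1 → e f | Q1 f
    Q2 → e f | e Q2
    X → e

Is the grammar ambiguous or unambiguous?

Ambiguous

Witness: e f

Derivation 1: Q0 ⇒ Q2 ⇒ e f
Derivation 2: Q0 ⇒ Q1 ⇒ e f

Two distinct leftmost derivations for the same string.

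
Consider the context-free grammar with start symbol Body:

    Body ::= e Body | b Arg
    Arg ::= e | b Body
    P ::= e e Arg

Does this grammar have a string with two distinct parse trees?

Unambiguous

(P is unreachable from Body, so its rules don't affect L(Body).) Each reachable nonterminal has at most one production per leading terminal, and all productions are right-linear; the derivation is determined token-by-token.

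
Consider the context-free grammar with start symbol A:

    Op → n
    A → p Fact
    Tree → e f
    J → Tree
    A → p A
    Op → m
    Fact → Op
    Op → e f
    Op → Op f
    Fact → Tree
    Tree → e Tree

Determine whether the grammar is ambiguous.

Witness: p e f

Derivation 1: A ⇒ p Fact ⇒ p Op ⇒ p e f
Derivation 2: A ⇒ p Fact ⇒ p Tree ⇒ p e f

Two distinct leftmost derivations for the same string.

Ambiguous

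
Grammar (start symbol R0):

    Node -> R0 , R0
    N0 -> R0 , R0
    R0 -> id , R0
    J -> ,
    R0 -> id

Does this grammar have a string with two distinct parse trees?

Unambiguous

(Node, N0, J are unreachable from R0, so their rules don't affect L(R0).) The reachable grammar is A → atom sep A | atom. Each atom is followed by either the separator (recurse) or end-of-string (stop) — no choice point.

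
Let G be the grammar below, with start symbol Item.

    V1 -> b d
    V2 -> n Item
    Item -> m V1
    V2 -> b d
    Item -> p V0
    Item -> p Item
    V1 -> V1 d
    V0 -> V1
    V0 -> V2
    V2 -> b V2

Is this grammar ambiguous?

Witness: p b d

Derivation 1: Item ⇒ p V0 ⇒ p V1 ⇒ p b d
Derivation 2: Item ⇒ p V0 ⇒ p V2 ⇒ p b d

Two distinct leftmost derivations for the same string.

Ambiguous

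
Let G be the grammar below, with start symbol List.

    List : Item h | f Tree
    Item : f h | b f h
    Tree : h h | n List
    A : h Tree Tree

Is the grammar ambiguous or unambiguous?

Witness: f h h

Derivation 1: List ⇒ Item h ⇒ f h h
Derivation 2: List ⇒ f Tree ⇒ f h h

Two distinct leftmost derivations for the same string.

Ambiguous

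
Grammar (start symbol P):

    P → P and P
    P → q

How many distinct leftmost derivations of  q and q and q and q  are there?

Parse trees for q and q and q and q:
  [P [P q] and [P [P q] and [P [P q] and [P q]]]]
  [P [P q] and [P [P [P q] and [P q]] and [P q]]]
  [P [P [P q] and [P q]] and [P [P q] and [P q]]]
  [P [P [P q] and [P [P q] and [P q]]] and [P q]]
  [P [P [P [P q] and [P q]] and [P q]] and [P q]]

5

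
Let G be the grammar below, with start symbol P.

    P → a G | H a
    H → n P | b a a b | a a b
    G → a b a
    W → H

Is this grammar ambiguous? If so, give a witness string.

Ambiguous

Witness: a a b a

Derivation 1: P ⇒ a G ⇒ a a b a
Derivation 2: P ⇒ H a ⇒ a a b a

Two distinct leftmost derivations for the same string.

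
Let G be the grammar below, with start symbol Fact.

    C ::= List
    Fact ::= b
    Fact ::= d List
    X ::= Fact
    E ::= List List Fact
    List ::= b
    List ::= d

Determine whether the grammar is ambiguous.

Unambiguous

(X, E, C are unreachable from Fact, so their rules don't affect L(Fact).) Restricted to the reachable nonterminals, every rule has the form A → t or A → t B, and no two rules for the same A share a first terminal. The grammar encodes a DFA — one run per string.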